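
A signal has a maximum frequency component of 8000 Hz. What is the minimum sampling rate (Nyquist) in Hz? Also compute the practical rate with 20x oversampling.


By Nyquist theorem, fs_min = 2 * fmax.
fs_min = 2 * 8000 = 16000 Hz
Practical rate = 20 * fs_min = 20 * 16000 = 320000 Hz

fs_min = 16000 Hz, fs_practical = 320000 Hz


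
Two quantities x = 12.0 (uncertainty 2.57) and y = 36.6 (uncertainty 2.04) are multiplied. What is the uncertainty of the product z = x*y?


For a product z = x*y, the relative uncertainty is:
uz/z = sqrt((ux/x)^2 + (uy/y)^2)
Relative uncertainties: ux/x = 2.57/12.0 = 0.214167
uy/y = 2.04/36.6 = 0.055738
z = 12.0 * 36.6 = 439.2
uz = 439.2 * sqrt(0.214167^2 + 0.055738^2) = 97.195

97.195


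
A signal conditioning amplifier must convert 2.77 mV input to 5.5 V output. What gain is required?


Gain = Vout / Vin (converting to same units).
G = 5.5 V / 2.77 mV
G = 5500.0 mV / 2.77 mV
G = 1985.56

1985.56


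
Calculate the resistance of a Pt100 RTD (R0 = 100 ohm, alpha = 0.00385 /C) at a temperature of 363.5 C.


The RTD equation: Rt = R0 * (1 + alpha * T).
Rt = 100 * (1 + 0.00385 * 363.5)
Rt = 100 * (1 + 1.399475)
Rt = 100 * 2.399475
Rt = 239.947 ohm

239.947 ohm


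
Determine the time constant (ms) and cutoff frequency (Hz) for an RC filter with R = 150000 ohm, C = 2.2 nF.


Time constant: tau = R * C.
tau = 150000 * 2.20e-09 = 0.00033 s
tau = 0.33 ms
Cutoff frequency: fc = 1 / (2*pi*R*C).
fc = 1 / (2*pi*0.00033) = 482.29 Hz

tau = 0.33 ms, fc = 482.29 Hz


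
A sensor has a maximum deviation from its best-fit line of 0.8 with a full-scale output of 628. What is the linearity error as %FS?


Linearity error = (max deviation / full scale) * 100%.
Linearity = (0.8 / 628) * 100
Linearity = 0.127 %FS

0.127 %FS


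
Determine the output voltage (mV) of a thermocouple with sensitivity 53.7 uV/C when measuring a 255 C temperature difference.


The thermocouple output V = sensitivity * dT.
V = 53.7 uV/C * 255 C
V = 13693.5 uV
V = 13.694 mV

13.694 mV


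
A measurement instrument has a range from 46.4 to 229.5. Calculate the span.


Span = upper range - lower range.
Span = 229.5 - (46.4)
Span = 183.1

183.1


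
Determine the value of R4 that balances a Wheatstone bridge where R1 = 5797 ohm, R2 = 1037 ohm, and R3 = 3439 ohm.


At balance: R1*R4 = R2*R3, so R4 = R2*R3/R1.
R4 = 1037 * 3439 / 5797
R4 = 3566243 / 5797
R4 = 615.19 ohm

615.19 ohm


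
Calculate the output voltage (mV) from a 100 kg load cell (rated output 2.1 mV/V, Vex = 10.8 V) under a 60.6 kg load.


Vout = rated_output * Vex * (load / capacity).
Vout = 2.1 * 10.8 * (60.6 / 100)
Vout = 2.1 * 10.8 * 0.606
Vout = 13.744 mV

13.744 mV


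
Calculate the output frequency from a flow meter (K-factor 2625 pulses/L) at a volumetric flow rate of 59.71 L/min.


Frequency = K * Q / 60 (converting L/min to L/s).
f = 2625 * 59.71 / 60
f = 156738.75 / 60
f = 2612.31 Hz

2612.31 Hz


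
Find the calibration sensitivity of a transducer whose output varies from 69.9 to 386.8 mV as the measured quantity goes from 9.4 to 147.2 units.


Sensitivity = (y2 - y1) / (x2 - x1).
S = (386.8 - 69.9) / (147.2 - 9.4)
S = 316.9 / 137.8
S = 2.2997 mV/unit

2.2997 mV/unit


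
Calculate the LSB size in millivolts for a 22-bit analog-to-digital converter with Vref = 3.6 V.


The resolution (LSB) of an ADC is Vref / 2^n.
LSB = 3.6 / 2^22
LSB = 3.6 / 4194304
LSB = 8.6e-07 V = 0.00085831 mV

0.00085831 mV


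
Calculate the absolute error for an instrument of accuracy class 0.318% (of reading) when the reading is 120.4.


Absolute error = (accuracy% / 100) * reading.
Error = (0.318 / 100) * 120.4
Error = 0.00318 * 120.4
Error = 0.3829

0.3829


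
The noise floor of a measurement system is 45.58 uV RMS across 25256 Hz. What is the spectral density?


Noise spectral density = Vrms / sqrt(BW).
NSD = 45.58 / sqrt(25256)
NSD = 45.58 / 158.9214
NSD = 0.2868 uV/sqrt(Hz)

0.2868 uV/sqrt(Hz)


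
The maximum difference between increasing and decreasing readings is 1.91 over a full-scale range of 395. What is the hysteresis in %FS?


Hysteresis = (max difference / full scale) * 100%.
H = (1.91 / 395) * 100
H = 0.484 %FS

0.484 %FS


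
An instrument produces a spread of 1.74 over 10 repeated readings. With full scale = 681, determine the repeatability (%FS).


Repeatability = (spread / full scale) * 100%.
R = (1.74 / 681) * 100
R = 0.256 %FS

0.256 %FS


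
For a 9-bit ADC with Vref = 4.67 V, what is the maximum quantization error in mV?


The maximum quantization error is +/- LSB/2.
LSB = Vref / 2^n = 4.67 / 512 = 0.00912109 V
Max error = LSB / 2 = 0.00912109 / 2 = 0.00456055 V
Max error = 4.5605 mV

4.5605 mV


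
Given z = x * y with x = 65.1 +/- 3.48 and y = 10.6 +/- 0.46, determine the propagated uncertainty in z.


For a product z = x*y, the relative uncertainty is:
uz/z = sqrt((ux/x)^2 + (uy/y)^2)
Relative uncertainties: ux/x = 3.48/65.1 = 0.053456
uy/y = 0.46/10.6 = 0.043396
z = 65.1 * 10.6 = 690.1
uz = 690.1 * sqrt(0.053456^2 + 0.043396^2) = 47.513

47.513


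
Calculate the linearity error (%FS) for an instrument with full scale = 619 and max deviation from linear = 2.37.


Linearity error = (max deviation / full scale) * 100%.
Linearity = (2.37 / 619) * 100
Linearity = 0.383 %FS

0.383 %FS


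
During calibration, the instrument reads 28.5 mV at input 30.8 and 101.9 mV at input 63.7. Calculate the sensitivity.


Sensitivity = (y2 - y1) / (x2 - x1).
S = (101.9 - 28.5) / (63.7 - 30.8)
S = 73.4 / 32.9
S = 2.231 mV/unit

2.231 mV/unit


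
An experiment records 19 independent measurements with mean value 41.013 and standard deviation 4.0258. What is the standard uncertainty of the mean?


The standard uncertainty for Type A evaluation is u = s / sqrt(n).
u = 4.0258 / sqrt(19)
u = 4.0258 / 4.3589
u = 0.9236

0.9236


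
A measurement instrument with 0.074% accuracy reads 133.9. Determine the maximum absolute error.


Absolute error = (accuracy% / 100) * reading.
Error = (0.074 / 100) * 133.9
Error = 0.00074 * 133.9
Error = 0.0991

0.0991


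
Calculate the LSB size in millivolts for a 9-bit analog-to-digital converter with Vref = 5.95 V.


The resolution (LSB) of an ADC is Vref / 2^n.
LSB = 5.95 / 2^9
LSB = 5.95 / 512
LSB = 0.01162109 V = 11.62109375 mV

11.62109375 mV


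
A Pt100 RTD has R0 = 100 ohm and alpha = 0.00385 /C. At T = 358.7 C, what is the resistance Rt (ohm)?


The RTD equation: Rt = R0 * (1 + alpha * T).
Rt = 100 * (1 + 0.00385 * 358.7)
Rt = 100 * (1 + 1.380995)
Rt = 100 * 2.380995
Rt = 238.1 ohm

238.1 ohm


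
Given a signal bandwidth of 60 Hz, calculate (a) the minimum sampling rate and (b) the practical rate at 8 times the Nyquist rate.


By Nyquist theorem, fs_min = 2 * fmax.
fs_min = 2 * 60 = 120 Hz
Practical rate = 8 * fs_min = 8 * 120 = 960 Hz

fs_min = 120 Hz, fs_practical = 960 Hz


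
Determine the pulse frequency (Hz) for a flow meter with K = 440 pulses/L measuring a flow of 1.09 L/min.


Frequency = K * Q / 60 (converting L/min to L/s).
f = 440 * 1.09 / 60
f = 479.6 / 60
f = 7.99 Hz

7.99 Hz


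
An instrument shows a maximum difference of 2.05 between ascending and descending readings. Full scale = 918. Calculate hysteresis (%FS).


Hysteresis = (max difference / full scale) * 100%.
H = (2.05 / 918) * 100
H = 0.223 %FS

0.223 %FS


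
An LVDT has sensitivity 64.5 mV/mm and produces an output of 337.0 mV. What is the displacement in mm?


Displacement = Vout / sensitivity.
d = 337.0 / 64.5
d = 5.225 mm

5.225 mm


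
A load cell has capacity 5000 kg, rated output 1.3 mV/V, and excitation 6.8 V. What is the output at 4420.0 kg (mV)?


Vout = rated_output * Vex * (load / capacity).
Vout = 1.3 * 6.8 * (4420.0 / 5000)
Vout = 1.3 * 6.8 * 0.884
Vout = 7.815 mV

7.815 mV


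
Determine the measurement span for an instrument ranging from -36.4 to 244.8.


Span = upper range - lower range.
Span = 244.8 - (-36.4)
Span = 281.2

281.2


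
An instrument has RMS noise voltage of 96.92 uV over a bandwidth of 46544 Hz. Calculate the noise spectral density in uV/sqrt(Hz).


Noise spectral density = Vrms / sqrt(BW).
NSD = 96.92 / sqrt(46544)
NSD = 96.92 / 215.7406
NSD = 0.4492 uV/sqrt(Hz)

0.4492 uV/sqrt(Hz)


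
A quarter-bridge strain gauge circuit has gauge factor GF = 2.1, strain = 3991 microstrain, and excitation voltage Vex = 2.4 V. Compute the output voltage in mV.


Quarter bridge output: Vout = (GF * epsilon * Vex) / 4.
Vout = (2.1 * 3991e-6 * 2.4) / 4
Vout = 0.02011464 / 4 V
Vout = 0.00502866 V = 5.0287 mV

5.0287 mV


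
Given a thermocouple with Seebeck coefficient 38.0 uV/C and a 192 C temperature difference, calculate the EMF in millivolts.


The thermocouple output V = sensitivity * dT.
V = 38.0 uV/C * 192 C
V = 7296.0 uV
V = 7.296 mV

7.296 mV


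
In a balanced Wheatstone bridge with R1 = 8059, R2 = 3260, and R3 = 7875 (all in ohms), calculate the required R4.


At balance: R1*R4 = R2*R3, so R4 = R2*R3/R1.
R4 = 3260 * 7875 / 8059
R4 = 25672500 / 8059
R4 = 3185.57 ohm

3185.57 ohm


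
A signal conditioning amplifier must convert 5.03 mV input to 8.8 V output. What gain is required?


Gain = Vout / Vin (converting to same units).
G = 8.8 V / 5.03 mV
G = 8800.0 mV / 5.03 mV
G = 1749.5

1749.5


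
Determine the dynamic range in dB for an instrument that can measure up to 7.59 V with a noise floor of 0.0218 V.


Dynamic range = 20 * log10(Vmax / Vnoise).
DR = 20 * log10(7.59 / 0.0218)
DR = 20 * log10(348.17)
DR = 50.84 dB

50.84 dB


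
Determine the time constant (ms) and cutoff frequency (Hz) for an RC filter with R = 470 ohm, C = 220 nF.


Time constant: tau = R * C.
tau = 470 * 2.20e-07 = 0.0001034 s
tau = 0.1034 ms
Cutoff frequency: fc = 1 / (2*pi*R*C).
fc = 1 / (2*pi*0.0001034) = 1539.22 Hz

tau = 0.1034 ms, fc = 1539.22 Hz


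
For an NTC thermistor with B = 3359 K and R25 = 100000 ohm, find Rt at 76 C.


NTC thermistor equation: Rt = R25 * exp(B * (1/T - 1/T25)).
T in Kelvin: 349.15 K, T25 = 298.15 K
1/T - 1/T25 = 1/349.15 - 1/298.15 = -0.00048992
B * (1/T - 1/T25) = 3359 * -0.00048992 = -1.6456
Rt = 100000 * exp(-1.6456) = 19289.0 ohm

19289.0 ohm


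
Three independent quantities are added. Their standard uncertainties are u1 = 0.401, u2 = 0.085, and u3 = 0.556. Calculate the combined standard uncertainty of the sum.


For a sum of independent quantities, uc = sqrt(u1^2 + u2^2 + u3^2).
uc = sqrt(0.401^2 + 0.085^2 + 0.556^2)
uc = sqrt(0.160801 + 0.007225 + 0.309136)
uc = 0.6908

0.6908


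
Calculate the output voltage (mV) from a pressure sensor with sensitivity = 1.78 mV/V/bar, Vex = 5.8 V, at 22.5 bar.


Output = sensitivity * Vex * P.
Vout = 1.78 * 5.8 * 22.5
Vout = 10.324 * 22.5
Vout = 232.29 mV

232.29 mV


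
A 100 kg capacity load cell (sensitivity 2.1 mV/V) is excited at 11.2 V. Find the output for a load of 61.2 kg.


Vout = rated_output * Vex * (load / capacity).
Vout = 2.1 * 11.2 * (61.2 / 100)
Vout = 2.1 * 11.2 * 0.612
Vout = 14.394 mV

14.394 mV


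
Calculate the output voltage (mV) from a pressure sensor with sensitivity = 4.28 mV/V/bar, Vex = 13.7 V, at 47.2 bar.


Output = sensitivity * Vex * P.
Vout = 4.28 * 13.7 * 47.2
Vout = 58.636 * 47.2
Vout = 2767.62 mV

2767.62 mV


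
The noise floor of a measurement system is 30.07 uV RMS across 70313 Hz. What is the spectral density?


Noise spectral density = Vrms / sqrt(BW).
NSD = 30.07 / sqrt(70313)
NSD = 30.07 / 265.166
NSD = 0.1134 uV/sqrt(Hz)

0.1134 uV/sqrt(Hz)


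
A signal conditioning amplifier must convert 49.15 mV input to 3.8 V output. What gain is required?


Gain = Vout / Vin (converting to same units).
G = 3.8 V / 49.15 mV
G = 3800.0 mV / 49.15 mV
G = 77.31

77.31


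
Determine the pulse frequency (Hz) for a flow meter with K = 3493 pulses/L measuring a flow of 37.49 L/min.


Frequency = K * Q / 60 (converting L/min to L/s).
f = 3493 * 37.49 / 60
f = 130952.57 / 60
f = 2182.54 Hz

2182.54 Hz


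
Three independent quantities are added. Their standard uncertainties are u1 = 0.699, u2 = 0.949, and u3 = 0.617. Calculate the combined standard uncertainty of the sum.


For a sum of independent quantities, uc = sqrt(u1^2 + u2^2 + u3^2).
uc = sqrt(0.699^2 + 0.949^2 + 0.617^2)
uc = sqrt(0.488601 + 0.900601 + 0.380689)
uc = 1.3304

1.3304


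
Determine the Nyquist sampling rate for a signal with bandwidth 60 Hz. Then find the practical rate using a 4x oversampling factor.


By Nyquist theorem, fs_min = 2 * fmax.
fs_min = 2 * 60 = 120 Hz
Practical rate = 4 * fs_min = 4 * 120 = 480 Hz

fs_min = 120 Hz, fs_practical = 480 Hz


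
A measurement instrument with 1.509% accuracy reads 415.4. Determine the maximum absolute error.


Absolute error = (accuracy% / 100) * reading.
Error = (1.509 / 100) * 415.4
Error = 0.01509 * 415.4
Error = 6.2684

6.2684


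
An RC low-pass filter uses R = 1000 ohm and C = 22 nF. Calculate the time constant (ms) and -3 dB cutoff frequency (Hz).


Time constant: tau = R * C.
tau = 1000 * 2.20e-08 = 2.2e-05 s
tau = 0.022 ms
Cutoff frequency: fc = 1 / (2*pi*R*C).
fc = 1 / (2*pi*2.2e-05) = 7234.32 Hz

tau = 0.022 ms, fc = 7234.32 Hz


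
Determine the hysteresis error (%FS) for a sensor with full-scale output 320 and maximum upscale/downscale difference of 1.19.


Hysteresis = (max difference / full scale) * 100%.
H = (1.19 / 320) * 100
H = 0.372 %FS

0.372 %FS


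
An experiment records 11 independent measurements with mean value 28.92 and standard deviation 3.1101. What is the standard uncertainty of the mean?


The standard uncertainty for Type A evaluation is u = s / sqrt(n).
u = 3.1101 / sqrt(11)
u = 3.1101 / 3.3166
u = 0.9377

0.9377


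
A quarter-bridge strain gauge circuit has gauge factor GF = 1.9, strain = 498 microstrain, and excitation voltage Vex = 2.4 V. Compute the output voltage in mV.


Quarter bridge output: Vout = (GF * epsilon * Vex) / 4.
Vout = (1.9 * 498e-6 * 2.4) / 4
Vout = 0.00227088 / 4 V
Vout = 0.00056772 V = 0.5677 mV

0.5677 mV


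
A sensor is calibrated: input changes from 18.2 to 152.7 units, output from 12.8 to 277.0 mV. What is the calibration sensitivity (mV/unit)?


Sensitivity = (y2 - y1) / (x2 - x1).
S = (277.0 - 12.8) / (152.7 - 18.2)
S = 264.2 / 134.5
S = 1.9643 mV/unit

1.9643 mV/unit


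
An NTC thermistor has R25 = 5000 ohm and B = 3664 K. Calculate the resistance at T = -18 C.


NTC thermistor equation: Rt = R25 * exp(B * (1/T - 1/T25)).
T in Kelvin: 255.15 K, T25 = 298.15 K
1/T - 1/T25 = 1/255.15 - 1/298.15 = 0.00056525
B * (1/T - 1/T25) = 3664 * 0.00056525 = 2.0711
Rt = 5000 * exp(2.0711) = 39666.3 ohm

39666.3 ohm


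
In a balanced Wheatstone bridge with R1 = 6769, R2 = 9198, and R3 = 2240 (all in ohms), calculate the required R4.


At balance: R1*R4 = R2*R3, so R4 = R2*R3/R1.
R4 = 9198 * 2240 / 6769
R4 = 20603520 / 6769
R4 = 3043.81 ohm

3043.81 ohm


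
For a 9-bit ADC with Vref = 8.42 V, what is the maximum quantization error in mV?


The maximum quantization error is +/- LSB/2.
LSB = Vref / 2^n = 8.42 / 512 = 0.01644531 V
Max error = LSB / 2 = 0.01644531 / 2 = 0.00822266 V
Max error = 8.2227 mV

8.2227 mV


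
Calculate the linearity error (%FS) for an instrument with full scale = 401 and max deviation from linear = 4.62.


Linearity error = (max deviation / full scale) * 100%.
Linearity = (4.62 / 401) * 100
Linearity = 1.152 %FS

1.152 %FS


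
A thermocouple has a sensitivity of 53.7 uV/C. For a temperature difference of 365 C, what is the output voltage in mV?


The thermocouple output V = sensitivity * dT.
V = 53.7 uV/C * 365 C
V = 19600.5 uV
V = 19.601 mV

19.601 mV


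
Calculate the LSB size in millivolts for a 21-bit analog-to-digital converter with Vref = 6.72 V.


The resolution (LSB) of an ADC is Vref / 2^n.
LSB = 6.72 / 2^21
LSB = 6.72 / 2097152
LSB = 3.2e-06 V = 0.00320435 mV

0.00320435 mV


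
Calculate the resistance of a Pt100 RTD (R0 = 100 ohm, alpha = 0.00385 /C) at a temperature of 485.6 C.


The RTD equation: Rt = R0 * (1 + alpha * T).
Rt = 100 * (1 + 0.00385 * 485.6)
Rt = 100 * (1 + 1.86956)
Rt = 100 * 2.86956
Rt = 286.956 ohm

286.956 ohm


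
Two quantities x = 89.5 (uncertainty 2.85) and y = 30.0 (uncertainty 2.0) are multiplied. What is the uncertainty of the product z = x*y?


For a product z = x*y, the relative uncertainty is:
uz/z = sqrt((ux/x)^2 + (uy/y)^2)
Relative uncertainties: ux/x = 2.85/89.5 = 0.031844
uy/y = 2.0/30.0 = 0.066667
z = 89.5 * 30.0 = 2685.0
uz = 2685.0 * sqrt(0.031844^2 + 0.066667^2) = 198.371

198.371


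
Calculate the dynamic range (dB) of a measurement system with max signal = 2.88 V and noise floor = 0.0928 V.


Dynamic range = 20 * log10(Vmax / Vnoise).
DR = 20 * log10(2.88 / 0.0928)
DR = 20 * log10(31.03)
DR = 29.84 dB

29.84 dB


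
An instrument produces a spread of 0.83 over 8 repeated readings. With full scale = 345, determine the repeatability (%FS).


Repeatability = (spread / full scale) * 100%.
R = (0.83 / 345) * 100
R = 0.241 %FS

0.241 %FS


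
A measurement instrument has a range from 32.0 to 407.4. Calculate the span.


Span = upper range - lower range.
Span = 407.4 - (32.0)
Span = 375.4

375.4


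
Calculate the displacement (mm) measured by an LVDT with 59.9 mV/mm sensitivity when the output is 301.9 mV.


Displacement = Vout / sensitivity.
d = 301.9 / 59.9
d = 5.04 mm

5.04 mm


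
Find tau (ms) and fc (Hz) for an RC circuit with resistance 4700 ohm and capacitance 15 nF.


Time constant: tau = R * C.
tau = 4700 * 1.50e-08 = 7.05e-05 s
tau = 0.0705 ms
Cutoff frequency: fc = 1 / (2*pi*R*C).
fc = 1 / (2*pi*7.05e-05) = 2257.52 Hz

tau = 0.0705 ms, fc = 2257.52 Hz


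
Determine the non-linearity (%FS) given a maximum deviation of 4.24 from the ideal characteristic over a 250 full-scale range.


Linearity error = (max deviation / full scale) * 100%.
Linearity = (4.24 / 250) * 100
Linearity = 1.696 %FS

1.696 %FS


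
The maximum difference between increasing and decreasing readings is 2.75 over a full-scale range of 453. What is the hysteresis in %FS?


Hysteresis = (max difference / full scale) * 100%.
H = (2.75 / 453) * 100
H = 0.607 %FS

0.607 %FS


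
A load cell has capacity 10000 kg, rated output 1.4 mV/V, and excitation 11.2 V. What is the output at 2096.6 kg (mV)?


Vout = rated_output * Vex * (load / capacity).
Vout = 1.4 * 11.2 * (2096.6 / 10000)
Vout = 1.4 * 11.2 * 0.20966
Vout = 3.287 mV

3.287 mV


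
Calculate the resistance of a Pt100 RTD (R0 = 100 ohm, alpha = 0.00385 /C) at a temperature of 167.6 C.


The RTD equation: Rt = R0 * (1 + alpha * T).
Rt = 100 * (1 + 0.00385 * 167.6)
Rt = 100 * (1 + 0.64526)
Rt = 100 * 1.64526
Rt = 164.526 ohm

164.526 ohm


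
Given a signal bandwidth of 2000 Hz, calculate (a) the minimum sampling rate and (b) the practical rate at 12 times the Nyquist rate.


By Nyquist theorem, fs_min = 2 * fmax.
fs_min = 2 * 2000 = 4000 Hz
Practical rate = 12 * fs_min = 12 * 4000 = 48000 Hz

fs_min = 4000 Hz, fs_practical = 48000 Hz


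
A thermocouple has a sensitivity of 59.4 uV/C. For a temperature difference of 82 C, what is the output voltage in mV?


The thermocouple output V = sensitivity * dT.
V = 59.4 uV/C * 82 C
V = 4870.8 uV
V = 4.871 mV

4.871 mV


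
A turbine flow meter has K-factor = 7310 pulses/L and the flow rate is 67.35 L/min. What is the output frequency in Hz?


Frequency = K * Q / 60 (converting L/min to L/s).
f = 7310 * 67.35 / 60
f = 492328.5 / 60
f = 8205.47 Hz

8205.47 Hz


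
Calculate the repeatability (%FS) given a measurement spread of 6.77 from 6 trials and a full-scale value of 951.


Repeatability = (spread / full scale) * 100%.
R = (6.77 / 951) * 100
R = 0.712 %FS

0.712 %FS


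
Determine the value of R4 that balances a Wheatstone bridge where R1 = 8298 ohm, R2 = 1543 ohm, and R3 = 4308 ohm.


At balance: R1*R4 = R2*R3, so R4 = R2*R3/R1.
R4 = 1543 * 4308 / 8298
R4 = 6647244 / 8298
R4 = 801.07 ohm

801.07 ohm


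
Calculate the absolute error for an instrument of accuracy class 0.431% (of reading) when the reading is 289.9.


Absolute error = (accuracy% / 100) * reading.
Error = (0.431 / 100) * 289.9
Error = 0.00431 * 289.9
Error = 1.2495

1.2495


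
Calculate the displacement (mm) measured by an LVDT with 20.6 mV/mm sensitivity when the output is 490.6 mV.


Displacement = Vout / sensitivity.
d = 490.6 / 20.6
d = 23.816 mm

23.816 mm


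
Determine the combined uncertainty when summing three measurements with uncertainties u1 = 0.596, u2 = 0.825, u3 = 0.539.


For a sum of independent quantities, uc = sqrt(u1^2 + u2^2 + u3^2).
uc = sqrt(0.596^2 + 0.825^2 + 0.539^2)
uc = sqrt(0.355216 + 0.680625 + 0.290521)
uc = 1.1517

1.1517


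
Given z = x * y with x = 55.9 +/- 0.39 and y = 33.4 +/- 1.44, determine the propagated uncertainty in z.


For a product z = x*y, the relative uncertainty is:
uz/z = sqrt((ux/x)^2 + (uy/y)^2)
Relative uncertainties: ux/x = 0.39/55.9 = 0.006977
uy/y = 1.44/33.4 = 0.043114
z = 55.9 * 33.4 = 1867.1
uz = 1867.1 * sqrt(0.006977^2 + 0.043114^2) = 81.543

81.543


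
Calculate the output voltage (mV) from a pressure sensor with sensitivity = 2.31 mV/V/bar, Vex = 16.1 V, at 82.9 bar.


Output = sensitivity * Vex * P.
Vout = 2.31 * 16.1 * 82.9
Vout = 37.191 * 82.9
Vout = 3083.13 mV

3083.13 mV


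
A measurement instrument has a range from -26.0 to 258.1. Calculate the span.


Span = upper range - lower range.
Span = 258.1 - (-26.0)
Span = 284.1

284.1


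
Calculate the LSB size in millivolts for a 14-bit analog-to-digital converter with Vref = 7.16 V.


The resolution (LSB) of an ADC is Vref / 2^n.
LSB = 7.16 / 2^14
LSB = 7.16 / 16384
LSB = 0.00043701 V = 0.43701172 mV

0.43701172 mV


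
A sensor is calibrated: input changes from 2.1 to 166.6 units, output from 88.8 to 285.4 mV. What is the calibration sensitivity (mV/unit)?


Sensitivity = (y2 - y1) / (x2 - x1).
S = (285.4 - 88.8) / (166.6 - 2.1)
S = 196.6 / 164.5
S = 1.1951 mV/unit

1.1951 mV/unit


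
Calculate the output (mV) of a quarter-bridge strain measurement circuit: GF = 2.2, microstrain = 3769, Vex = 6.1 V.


Quarter bridge output: Vout = (GF * epsilon * Vex) / 4.
Vout = (2.2 * 3769e-6 * 6.1) / 4
Vout = 0.05057998 / 4 V
Vout = 0.01264499 V = 12.645 mV

12.645 mV


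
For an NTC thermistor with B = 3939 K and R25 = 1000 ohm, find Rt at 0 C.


NTC thermistor equation: Rt = R25 * exp(B * (1/T - 1/T25)).
T in Kelvin: 273.15 K, T25 = 298.15 K
1/T - 1/T25 = 1/273.15 - 1/298.15 = 0.00030698
B * (1/T - 1/T25) = 3939 * 0.00030698 = 1.2092
Rt = 1000 * exp(1.2092) = 3350.7 ohm

3350.7 ohm


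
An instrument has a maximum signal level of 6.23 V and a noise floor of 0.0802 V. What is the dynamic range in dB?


Dynamic range = 20 * log10(Vmax / Vnoise).
DR = 20 * log10(6.23 / 0.0802)
DR = 20 * log10(77.68)
DR = 37.81 dB

37.81 dB


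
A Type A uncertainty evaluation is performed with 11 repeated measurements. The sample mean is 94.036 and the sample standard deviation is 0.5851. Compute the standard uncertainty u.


The standard uncertainty for Type A evaluation is u = s / sqrt(n).
u = 0.5851 / sqrt(11)
u = 0.5851 / 3.3166
u = 0.1764

0.1764


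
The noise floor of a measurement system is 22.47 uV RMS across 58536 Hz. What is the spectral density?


Noise spectral density = Vrms / sqrt(BW).
NSD = 22.47 / sqrt(58536)
NSD = 22.47 / 241.9421
NSD = 0.0929 uV/sqrt(Hz)

0.0929 uV/sqrt(Hz)


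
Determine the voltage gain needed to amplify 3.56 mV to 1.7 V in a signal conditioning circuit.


Gain = Vout / Vin (converting to same units).
G = 1.7 V / 3.56 mV
G = 1700.0 mV / 3.56 mV
G = 477.53

477.53


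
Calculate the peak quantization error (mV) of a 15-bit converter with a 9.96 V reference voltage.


The maximum quantization error is +/- LSB/2.
LSB = Vref / 2^n = 9.96 / 32768 = 0.00030396 V
Max error = LSB / 2 = 0.00030396 / 2 = 0.00015198 V
Max error = 0.152 mV

0.152 mV


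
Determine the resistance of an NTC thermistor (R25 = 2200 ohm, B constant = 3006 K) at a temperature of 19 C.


NTC thermistor equation: Rt = R25 * exp(B * (1/T - 1/T25)).
T in Kelvin: 292.15 K, T25 = 298.15 K
1/T - 1/T25 = 1/292.15 - 1/298.15 = 6.888e-05
B * (1/T - 1/T25) = 3006 * 6.888e-05 = 0.2071
Rt = 2200 * exp(0.2071) = 2706.1 ohm

2706.1 ohm


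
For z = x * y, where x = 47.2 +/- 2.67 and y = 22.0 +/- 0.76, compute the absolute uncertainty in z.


For a product z = x*y, the relative uncertainty is:
uz/z = sqrt((ux/x)^2 + (uy/y)^2)
Relative uncertainties: ux/x = 2.67/47.2 = 0.056568
uy/y = 0.76/22.0 = 0.034545
z = 47.2 * 22.0 = 1038.4
uz = 1038.4 * sqrt(0.056568^2 + 0.034545^2) = 68.827

68.827


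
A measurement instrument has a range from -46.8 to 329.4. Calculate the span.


Span = upper range - lower range.
Span = 329.4 - (-46.8)
Span = 376.2

376.2


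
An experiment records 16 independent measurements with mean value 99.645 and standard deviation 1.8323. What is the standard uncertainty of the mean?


The standard uncertainty for Type A evaluation is u = s / sqrt(n).
u = 1.8323 / sqrt(16)
u = 1.8323 / 4.0
u = 0.4581

0.4581


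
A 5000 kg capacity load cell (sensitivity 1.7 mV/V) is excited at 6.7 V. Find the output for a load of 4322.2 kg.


Vout = rated_output * Vex * (load / capacity).
Vout = 1.7 * 6.7 * (4322.2 / 5000)
Vout = 1.7 * 6.7 * 0.86444
Vout = 9.846 mV

9.846 mV


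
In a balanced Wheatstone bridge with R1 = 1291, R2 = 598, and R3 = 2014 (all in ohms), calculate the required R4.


At balance: R1*R4 = R2*R3, so R4 = R2*R3/R1.
R4 = 598 * 2014 / 1291
R4 = 1204372 / 1291
R4 = 932.9 ohm

932.9 ohm


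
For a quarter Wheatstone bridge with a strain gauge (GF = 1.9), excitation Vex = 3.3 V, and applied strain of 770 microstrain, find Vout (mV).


Quarter bridge output: Vout = (GF * epsilon * Vex) / 4.
Vout = (1.9 * 770e-6 * 3.3) / 4
Vout = 0.0048279 / 4 V
Vout = 0.00120697 V = 1.207 mV

1.207 mV


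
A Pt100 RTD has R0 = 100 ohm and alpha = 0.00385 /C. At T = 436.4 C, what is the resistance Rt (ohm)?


The RTD equation: Rt = R0 * (1 + alpha * T).
Rt = 100 * (1 + 0.00385 * 436.4)
Rt = 100 * (1 + 1.68014)
Rt = 100 * 2.68014
Rt = 268.014 ohm

268.014 ohm


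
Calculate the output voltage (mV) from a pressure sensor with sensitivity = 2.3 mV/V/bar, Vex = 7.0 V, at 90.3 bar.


Output = sensitivity * Vex * P.
Vout = 2.3 * 7.0 * 90.3
Vout = 16.1 * 90.3
Vout = 1453.83 mV

1453.83 mV


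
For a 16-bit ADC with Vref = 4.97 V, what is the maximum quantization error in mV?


The maximum quantization error is +/- LSB/2.
LSB = Vref / 2^n = 4.97 / 65536 = 7.584e-05 V
Max error = LSB / 2 = 7.584e-05 / 2 = 3.792e-05 V
Max error = 0.0379 mV

0.0379 mV


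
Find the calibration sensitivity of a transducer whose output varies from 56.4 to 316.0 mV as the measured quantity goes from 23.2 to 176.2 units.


Sensitivity = (y2 - y1) / (x2 - x1).
S = (316.0 - 56.4) / (176.2 - 23.2)
S = 259.6 / 153.0
S = 1.6967 mV/unit

1.6967 mV/unit


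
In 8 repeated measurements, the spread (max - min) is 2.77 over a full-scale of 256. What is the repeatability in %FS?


Repeatability = (spread / full scale) * 100%.
R = (2.77 / 256) * 100
R = 1.082 %FS

1.082 %FS


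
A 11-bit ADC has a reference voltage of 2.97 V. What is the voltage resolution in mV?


The resolution (LSB) of an ADC is Vref / 2^n.
LSB = 2.97 / 2^11
LSB = 2.97 / 2048
LSB = 0.0014502 V = 1.45019531 mV

1.45019531 mV


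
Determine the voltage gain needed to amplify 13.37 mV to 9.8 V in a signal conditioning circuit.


Gain = Vout / Vin (converting to same units).
G = 9.8 V / 13.37 mV
G = 9800.0 mV / 13.37 mV
G = 732.98

732.98


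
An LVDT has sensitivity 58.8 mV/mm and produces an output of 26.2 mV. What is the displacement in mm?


Displacement = Vout / sensitivity.
d = 26.2 / 58.8
d = 0.446 mm

0.446 mm


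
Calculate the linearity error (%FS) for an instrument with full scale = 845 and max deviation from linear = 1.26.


Linearity error = (max deviation / full scale) * 100%.
Linearity = (1.26 / 845) * 100
Linearity = 0.149 %FS

0.149 %FS


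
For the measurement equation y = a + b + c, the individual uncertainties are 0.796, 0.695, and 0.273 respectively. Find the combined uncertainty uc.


For a sum of independent quantities, uc = sqrt(u1^2 + u2^2 + u3^2).
uc = sqrt(0.796^2 + 0.695^2 + 0.273^2)
uc = sqrt(0.633616 + 0.483025 + 0.074529)
uc = 1.0914

1.0914


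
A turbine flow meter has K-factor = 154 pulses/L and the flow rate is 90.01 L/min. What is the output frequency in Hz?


Frequency = K * Q / 60 (converting L/min to L/s).
f = 154 * 90.01 / 60
f = 13861.54 / 60
f = 231.03 Hz

231.03 Hz


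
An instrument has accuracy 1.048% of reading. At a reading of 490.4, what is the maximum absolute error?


Absolute error = (accuracy% / 100) * reading.
Error = (1.048 / 100) * 490.4
Error = 0.01048 * 490.4
Error = 5.1394

5.1394


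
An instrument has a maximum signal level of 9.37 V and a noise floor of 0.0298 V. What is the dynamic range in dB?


Dynamic range = 20 * log10(Vmax / Vnoise).
DR = 20 * log10(9.37 / 0.0298)
DR = 20 * log10(314.43)
DR = 49.95 dB

49.95 dB


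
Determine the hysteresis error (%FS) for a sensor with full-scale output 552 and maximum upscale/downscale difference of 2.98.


Hysteresis = (max difference / full scale) * 100%.
H = (2.98 / 552) * 100
H = 0.54 %FS

0.54 %FS


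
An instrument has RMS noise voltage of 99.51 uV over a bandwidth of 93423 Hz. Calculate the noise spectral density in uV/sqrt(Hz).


Noise spectral density = Vrms / sqrt(BW).
NSD = 99.51 / sqrt(93423)
NSD = 99.51 / 305.6518
NSD = 0.3256 uV/sqrt(Hz)

0.3256 uV/sqrt(Hz)


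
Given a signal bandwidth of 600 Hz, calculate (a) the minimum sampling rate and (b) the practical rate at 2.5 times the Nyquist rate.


By Nyquist theorem, fs_min = 2 * fmax.
fs_min = 2 * 600 = 1200 Hz
Practical rate = 2.5 * fs_min = 2.5 * 1200 = 3000 Hz

fs_min = 1200 Hz, fs_practical = 3000 Hz


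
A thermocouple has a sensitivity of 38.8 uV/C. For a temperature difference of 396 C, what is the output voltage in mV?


The thermocouple output V = sensitivity * dT.
V = 38.8 uV/C * 396 C
V = 15364.8 uV
V = 15.365 mV

15.365 mV


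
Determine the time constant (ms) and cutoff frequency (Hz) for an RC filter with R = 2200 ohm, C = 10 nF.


Time constant: tau = R * C.
tau = 2200 * 1.00e-08 = 2.2e-05 s
tau = 0.022 ms
Cutoff frequency: fc = 1 / (2*pi*R*C).
fc = 1 / (2*pi*2.2e-05) = 7234.32 Hz

tau = 0.022 ms, fc = 7234.32 Hz


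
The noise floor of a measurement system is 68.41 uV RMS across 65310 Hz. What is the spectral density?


Noise spectral density = Vrms / sqrt(BW).
NSD = 68.41 / sqrt(65310)
NSD = 68.41 / 255.5582
NSD = 0.2677 uV/sqrt(Hz)

0.2677 uV/sqrt(Hz)


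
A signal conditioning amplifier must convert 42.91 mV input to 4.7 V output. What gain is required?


Gain = Vout / Vin (converting to same units).
G = 4.7 V / 42.91 mV
G = 4700.0 mV / 42.91 mV
G = 109.53

109.53


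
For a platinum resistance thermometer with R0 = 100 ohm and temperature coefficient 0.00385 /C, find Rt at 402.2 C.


The RTD equation: Rt = R0 * (1 + alpha * T).
Rt = 100 * (1 + 0.00385 * 402.2)
Rt = 100 * (1 + 1.54847)
Rt = 100 * 2.54847
Rt = 254.847 ohm

254.847 ohm


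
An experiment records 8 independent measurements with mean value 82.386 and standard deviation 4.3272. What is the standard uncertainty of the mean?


The standard uncertainty for Type A evaluation is u = s / sqrt(n).
u = 4.3272 / sqrt(8)
u = 4.3272 / 2.8284
u = 1.5299

1.5299


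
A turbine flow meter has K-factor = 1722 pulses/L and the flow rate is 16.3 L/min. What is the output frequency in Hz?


Frequency = K * Q / 60 (converting L/min to L/s).
f = 1722 * 16.3 / 60
f = 28068.6 / 60
f = 467.81 Hz

467.81 Hz


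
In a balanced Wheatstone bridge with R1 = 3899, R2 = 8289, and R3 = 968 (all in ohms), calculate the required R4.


At balance: R1*R4 = R2*R3, so R4 = R2*R3/R1.
R4 = 8289 * 968 / 3899
R4 = 8023752 / 3899
R4 = 2057.9 ohm

2057.9 ohm


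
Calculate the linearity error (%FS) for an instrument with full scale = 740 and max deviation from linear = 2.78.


Linearity error = (max deviation / full scale) * 100%.
Linearity = (2.78 / 740) * 100
Linearity = 0.376 %FS

0.376 %FS


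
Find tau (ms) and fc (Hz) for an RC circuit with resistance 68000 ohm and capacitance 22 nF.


Time constant: tau = R * C.
tau = 68000 * 2.20e-08 = 0.001496 s
tau = 1.496 ms
Cutoff frequency: fc = 1 / (2*pi*R*C).
fc = 1 / (2*pi*0.001496) = 106.39 Hz

tau = 1.496 ms, fc = 106.39 Hz


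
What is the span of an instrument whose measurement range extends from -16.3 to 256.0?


Span = upper range - lower range.
Span = 256.0 - (-16.3)
Span = 272.3

272.3


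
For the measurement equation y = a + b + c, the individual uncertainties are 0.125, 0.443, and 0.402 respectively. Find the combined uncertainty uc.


For a sum of independent quantities, uc = sqrt(u1^2 + u2^2 + u3^2).
uc = sqrt(0.125^2 + 0.443^2 + 0.402^2)
uc = sqrt(0.015625 + 0.196249 + 0.161604)
uc = 0.6111

0.6111


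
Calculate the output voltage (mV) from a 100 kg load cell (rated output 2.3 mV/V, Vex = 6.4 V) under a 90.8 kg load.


Vout = rated_output * Vex * (load / capacity).
Vout = 2.3 * 6.4 * (90.8 / 100)
Vout = 2.3 * 6.4 * 0.908
Vout = 13.366 mV

13.366 mV


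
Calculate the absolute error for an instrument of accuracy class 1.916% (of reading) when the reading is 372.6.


Absolute error = (accuracy% / 100) * reading.
Error = (1.916 / 100) * 372.6
Error = 0.01916 * 372.6
Error = 7.139

7.139


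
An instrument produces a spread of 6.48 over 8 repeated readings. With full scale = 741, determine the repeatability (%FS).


Repeatability = (spread / full scale) * 100%.
R = (6.48 / 741) * 100
R = 0.874 %FS

0.874 %FS


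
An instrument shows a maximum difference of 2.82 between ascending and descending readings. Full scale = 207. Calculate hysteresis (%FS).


Hysteresis = (max difference / full scale) * 100%.
H = (2.82 / 207) * 100
H = 1.362 %FS

1.362 %FS


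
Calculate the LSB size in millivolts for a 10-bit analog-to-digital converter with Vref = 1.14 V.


The resolution (LSB) of an ADC is Vref / 2^n.
LSB = 1.14 / 2^10
LSB = 1.14 / 1024
LSB = 0.00111328 V = 1.11328125 mV

1.11328125 mV


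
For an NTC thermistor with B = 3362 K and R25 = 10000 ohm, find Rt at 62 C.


NTC thermistor equation: Rt = R25 * exp(B * (1/T - 1/T25)).
T in Kelvin: 335.15 K, T25 = 298.15 K
1/T - 1/T25 = 1/335.15 - 1/298.15 = -0.00037028
B * (1/T - 1/T25) = 3362 * -0.00037028 = -1.2449
Rt = 10000 * exp(-1.2449) = 2879.8 ohm

2879.8 ohm


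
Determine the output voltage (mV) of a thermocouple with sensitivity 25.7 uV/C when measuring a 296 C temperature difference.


The thermocouple output V = sensitivity * dT.
V = 25.7 uV/C * 296 C
V = 7607.2 uV
V = 7.607 mV

7.607 mV


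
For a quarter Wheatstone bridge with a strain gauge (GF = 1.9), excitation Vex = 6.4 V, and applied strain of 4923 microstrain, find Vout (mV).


Quarter bridge output: Vout = (GF * epsilon * Vex) / 4.
Vout = (1.9 * 4923e-6 * 6.4) / 4
Vout = 0.05986368 / 4 V
Vout = 0.01496592 V = 14.9659 mV

14.9659 mV


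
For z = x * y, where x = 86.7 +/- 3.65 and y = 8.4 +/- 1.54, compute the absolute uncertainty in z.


For a product z = x*y, the relative uncertainty is:
uz/z = sqrt((ux/x)^2 + (uy/y)^2)
Relative uncertainties: ux/x = 3.65/86.7 = 0.042099
uy/y = 1.54/8.4 = 0.183333
z = 86.7 * 8.4 = 728.3
uz = 728.3 * sqrt(0.042099^2 + 0.183333^2) = 136.993

136.993


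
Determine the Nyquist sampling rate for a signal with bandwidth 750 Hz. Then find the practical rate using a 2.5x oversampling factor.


By Nyquist theorem, fs_min = 2 * fmax.
fs_min = 2 * 750 = 1500 Hz
Practical rate = 2.5 * fs_min = 2.5 * 1500 = 3750 Hz

fs_min = 1500 Hz, fs_practical = 3750 Hz


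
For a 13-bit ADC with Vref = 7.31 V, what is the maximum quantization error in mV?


The maximum quantization error is +/- LSB/2.
LSB = Vref / 2^n = 7.31 / 8192 = 0.00089233 V
Max error = LSB / 2 = 0.00089233 / 2 = 0.00044617 V
Max error = 0.4462 mV

0.4462 mV


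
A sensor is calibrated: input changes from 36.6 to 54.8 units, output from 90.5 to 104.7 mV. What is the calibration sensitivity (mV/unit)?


Sensitivity = (y2 - y1) / (x2 - x1).
S = (104.7 - 90.5) / (54.8 - 36.6)
S = 14.2 / 18.2
S = 0.7802 mV/unit

0.7802 mV/unit


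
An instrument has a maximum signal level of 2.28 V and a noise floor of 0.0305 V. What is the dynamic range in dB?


Dynamic range = 20 * log10(Vmax / Vnoise).
DR = 20 * log10(2.28 / 0.0305)
DR = 20 * log10(74.75)
DR = 37.47 dB

37.47 dB


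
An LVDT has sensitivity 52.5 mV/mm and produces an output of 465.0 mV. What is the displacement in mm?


Displacement = Vout / sensitivity.
d = 465.0 / 52.5
d = 8.857 mm

8.857 mm


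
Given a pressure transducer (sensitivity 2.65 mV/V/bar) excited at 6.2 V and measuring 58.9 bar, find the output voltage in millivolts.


Output = sensitivity * Vex * P.
Vout = 2.65 * 6.2 * 58.9
Vout = 16.43 * 58.9
Vout = 967.73 mV

967.73 mV


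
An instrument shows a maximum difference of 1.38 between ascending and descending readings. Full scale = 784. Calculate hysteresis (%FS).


Hysteresis = (max difference / full scale) * 100%.
H = (1.38 / 784) * 100
H = 0.176 %FS

0.176 %FS


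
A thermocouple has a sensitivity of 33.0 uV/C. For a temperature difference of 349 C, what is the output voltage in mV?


The thermocouple output V = sensitivity * dT.
V = 33.0 uV/C * 349 C
V = 11517.0 uV
V = 11.517 mV

11.517 mV


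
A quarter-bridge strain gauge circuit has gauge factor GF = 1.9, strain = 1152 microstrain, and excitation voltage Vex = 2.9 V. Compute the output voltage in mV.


Quarter bridge output: Vout = (GF * epsilon * Vex) / 4.
Vout = (1.9 * 1152e-6 * 2.9) / 4
Vout = 0.00634752 / 4 V
Vout = 0.00158688 V = 1.5869 mV

1.5869 mV


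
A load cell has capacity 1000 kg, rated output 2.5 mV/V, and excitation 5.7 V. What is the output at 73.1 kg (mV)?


Vout = rated_output * Vex * (load / capacity).
Vout = 2.5 * 5.7 * (73.1 / 1000)
Vout = 2.5 * 5.7 * 0.0731
Vout = 1.042 mV

1.042 mV


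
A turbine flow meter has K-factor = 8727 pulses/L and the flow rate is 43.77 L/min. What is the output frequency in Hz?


Frequency = K * Q / 60 (converting L/min to L/s).
f = 8727 * 43.77 / 60
f = 381980.79 / 60
f = 6366.35 Hz

6366.35 Hz


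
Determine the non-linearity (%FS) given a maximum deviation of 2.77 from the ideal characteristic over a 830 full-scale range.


Linearity error = (max deviation / full scale) * 100%.
Linearity = (2.77 / 830) * 100
Linearity = 0.334 %FS

0.334 %FS


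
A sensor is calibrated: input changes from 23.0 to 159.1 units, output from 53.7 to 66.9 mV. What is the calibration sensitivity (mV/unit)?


Sensitivity = (y2 - y1) / (x2 - x1).
S = (66.9 - 53.7) / (159.1 - 23.0)
S = 13.2 / 136.1
S = 0.097 mV/unit

0.097 mV/unit


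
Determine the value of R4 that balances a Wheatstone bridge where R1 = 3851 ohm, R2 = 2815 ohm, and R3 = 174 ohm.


At balance: R1*R4 = R2*R3, so R4 = R2*R3/R1.
R4 = 2815 * 174 / 3851
R4 = 489810 / 3851
R4 = 127.19 ohm

127.19 ohm


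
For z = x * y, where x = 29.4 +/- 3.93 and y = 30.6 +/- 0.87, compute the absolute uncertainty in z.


For a product z = x*y, the relative uncertainty is:
uz/z = sqrt((ux/x)^2 + (uy/y)^2)
Relative uncertainties: ux/x = 3.93/29.4 = 0.133673
uy/y = 0.87/30.6 = 0.028431
z = 29.4 * 30.6 = 899.6
uz = 899.6 * sqrt(0.133673^2 + 0.028431^2) = 122.948

122.948


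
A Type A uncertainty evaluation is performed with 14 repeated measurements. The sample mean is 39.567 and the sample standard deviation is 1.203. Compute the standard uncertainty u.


The standard uncertainty for Type A evaluation is u = s / sqrt(n).
u = 1.203 / sqrt(14)
u = 1.203 / 3.7417
u = 0.3215

0.3215
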